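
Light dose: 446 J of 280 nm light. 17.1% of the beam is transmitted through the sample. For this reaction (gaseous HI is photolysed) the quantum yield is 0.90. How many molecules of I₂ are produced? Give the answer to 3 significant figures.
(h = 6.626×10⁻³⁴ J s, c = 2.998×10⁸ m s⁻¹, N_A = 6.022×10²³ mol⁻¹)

Photon energy at 280 nm: hc/λ = (6.626×10⁻³⁴)(2.998×10⁸)/(280×10⁻⁹) = 7.095×10⁻¹⁹ J.
Photons incident: 446 / 7.095×10⁻¹⁹ = 6.286×10²⁰, i.e. 6.286×10²⁰/6.022×10²³ = 0.001044 mol.
Fraction absorbed: 1 − 17.1/100 = 0.8290.
Photons absorbed: 0.8290 × 0.001044 = 8.655×10⁻⁴ mol.
Product: Φ × n_abs = 0.90 × 8.655×10⁻⁴ = 7.789×10⁻⁴ mol.
As a count: 7.789×10⁻⁴ × 6.022×10²³ = 4.69×10²⁰.

4.69×10²⁰ molecules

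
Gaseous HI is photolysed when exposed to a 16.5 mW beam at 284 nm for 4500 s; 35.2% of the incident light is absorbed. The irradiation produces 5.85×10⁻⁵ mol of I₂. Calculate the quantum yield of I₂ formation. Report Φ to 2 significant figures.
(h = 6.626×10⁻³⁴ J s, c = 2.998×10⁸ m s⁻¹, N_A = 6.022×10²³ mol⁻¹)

Φ = 0.94

Photon energy at 284 nm: hc/λ = (6.626×10⁻³⁴)(2.998×10⁸)/(284×10⁻⁹) = 6.995×10⁻¹⁹ J.
Energy delivered: (16.5 mW)(4500 s) = 74.25 J.
Photons incident: 74.25 / 6.995×10⁻¹⁹ = 1.061×10²⁰, i.e. 1.061×10²⁰/6.022×10²³ = 1.762×10⁻⁴ mol.
Photons absorbed: 0.352 × 1.762×10⁻⁴ = 6.202×10⁻⁵ mol.
Φ = 5.85×10⁻⁵ mol / 6.202×10⁻⁵ mol photons = 0.94.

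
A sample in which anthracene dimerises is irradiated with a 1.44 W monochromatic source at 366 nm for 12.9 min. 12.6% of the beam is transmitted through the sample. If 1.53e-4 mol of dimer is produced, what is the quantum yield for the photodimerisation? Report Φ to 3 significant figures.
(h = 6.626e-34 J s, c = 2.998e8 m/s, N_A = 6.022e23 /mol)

Φ = 0.0513

Photon energy at 366 nm: hc/λ = (6.626e-34)(2.998e8)/(366e-9) = 5.428e-19 J.
Energy delivered: (1.44 W)(774 s) = 1115 J.
Photons incident: 1115 / 5.428e-19 = 2.054e21, i.e. 2.054e21/6.022e23 = 0.003411 mol.
Fraction absorbed: 1 − 12.6/100 = 0.8740.
Photons absorbed: 0.8740 × 0.003411 = 0.002981 mol.
Φ = 1.53e-4 mol / 0.002981 mol photons = 0.0513.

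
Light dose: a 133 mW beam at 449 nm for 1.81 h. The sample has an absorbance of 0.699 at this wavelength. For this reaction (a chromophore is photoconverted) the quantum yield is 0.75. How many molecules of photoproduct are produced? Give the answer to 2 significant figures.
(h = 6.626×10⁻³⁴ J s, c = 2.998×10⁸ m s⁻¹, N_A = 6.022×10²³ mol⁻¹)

1.2×10²¹ molecules

Photon energy at 449 nm: hc/λ = (6.626×10⁻³⁴)(2.998×10⁸)/(449×10⁻⁹) = 4.424×10⁻¹⁹ J.
Energy delivered: (133 mW)(6516 s) = 866.6 J.
Photons incident: 866.6 / 4.424×10⁻¹⁹ = 1.959×10²¹, i.e. 1.959×10²¹/6.022×10²³ = 0.003253 mol.
Fraction absorbed: 1 − 10^(−0.699) = 0.8000.
Photons absorbed: 0.8000 × 0.003253 = 0.002602 mol.
Product: Φ × n_abs = 0.75 × 0.002602 = 0.001952 mol.
As a count: 0.001952 × 6.022×10²³ = 1.2×10²¹.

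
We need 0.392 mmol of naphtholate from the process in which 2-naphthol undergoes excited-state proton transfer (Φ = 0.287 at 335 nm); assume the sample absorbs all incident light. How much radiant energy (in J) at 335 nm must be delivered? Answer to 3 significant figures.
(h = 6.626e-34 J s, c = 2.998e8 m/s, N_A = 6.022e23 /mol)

488 J

Product: 0.392 mmol = 3.92e-4 mol.
Photons that must be absorbed: 3.92e-4 / 0.287 = 0.001366 mol.
Photon energy: hc/λ = 5.930e-19 J; per mole, 3.571e5 J mol⁻¹.
Energy required: 0.001366 × 3.571e5 = 488 J.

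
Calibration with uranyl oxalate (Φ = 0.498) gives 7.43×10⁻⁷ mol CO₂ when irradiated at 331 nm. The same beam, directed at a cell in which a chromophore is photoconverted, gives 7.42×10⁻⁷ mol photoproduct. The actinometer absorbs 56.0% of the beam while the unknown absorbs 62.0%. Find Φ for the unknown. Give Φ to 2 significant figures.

Φ = 0.45

Photons absorbed by the actinometer: 7.43×10⁻⁷ / 0.498 = 1.492×10⁻⁶ mol.
Incident flux: 1.492×10⁻⁶ / 0.560 = 2.664×10⁻⁶ einstein.
Absorbed by unknown: 0.620 × 2.664×10⁻⁶ = 1.652×10⁻⁶ mol.
Φ(unknown) = 7.42×10⁻⁷ / 1.652×10⁻⁶ = 0.45.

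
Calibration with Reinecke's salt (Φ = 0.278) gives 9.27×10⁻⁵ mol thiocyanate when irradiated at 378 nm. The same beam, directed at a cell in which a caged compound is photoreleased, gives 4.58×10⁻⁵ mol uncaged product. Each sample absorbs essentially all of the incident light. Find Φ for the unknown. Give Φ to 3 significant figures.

Φ = 0.137

Photons absorbed by the actinometer: 9.27×10⁻⁵ / 0.278 = 3.335×10⁻⁴ mol.
Φ(unknown) = 4.58×10⁻⁵ / 3.335×10⁻⁴ = 0.137.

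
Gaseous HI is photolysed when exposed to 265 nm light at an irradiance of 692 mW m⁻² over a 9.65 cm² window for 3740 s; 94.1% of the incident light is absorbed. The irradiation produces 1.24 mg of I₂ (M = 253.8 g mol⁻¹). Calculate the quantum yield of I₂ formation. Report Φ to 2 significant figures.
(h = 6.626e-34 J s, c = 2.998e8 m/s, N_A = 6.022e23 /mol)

Product: 1.24 mg / 253.8 g mol⁻¹ = 4.886e-6 mol.
Photon energy at 265 nm: hc/λ = (6.626e-34)(2.998e8)/(265e-9) = 7.496e-19 J.
Energy delivered: (692 mW m⁻²)(9.65e-4 m²)(3740 s) = 2.497 J.
Photons incident: 2.497 / 7.496e-19 = 3.331e18, i.e. 3.331e18/6.022e23 = 5.531e-6 mol.
Photons absorbed: 0.941 × 5.531e-6 = 5.205e-6 mol.
Φ = 4.886e-6 mol / 5.205e-6 mol photons = 0.94.

Φ = 0.94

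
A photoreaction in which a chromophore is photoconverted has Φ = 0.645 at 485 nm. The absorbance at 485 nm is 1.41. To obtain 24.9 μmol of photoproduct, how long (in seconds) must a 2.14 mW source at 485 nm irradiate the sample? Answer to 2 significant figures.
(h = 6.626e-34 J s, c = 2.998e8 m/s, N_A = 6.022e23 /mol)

t ≈ 4600 s

Product: 24.9 μmol = 2.49e-5 mol.
Photons that must be absorbed: 2.49e-5 / 0.645 = 3.860e-5 mol.
Fraction absorbed: 1 − 10^(−1.41) = 0.9611.
Incident photons needed: 3.860e-5 / 0.9611 = 4.016e-5 mol.
Photon energy: hc/λ = 4.096e-19 J; per mole, 2.467e5 J mol⁻¹.
Energy required: 4.016e-5 × 2.467e5 = 9.907 J.
Time: 9.907 J / 0.00214 W = 4600 s.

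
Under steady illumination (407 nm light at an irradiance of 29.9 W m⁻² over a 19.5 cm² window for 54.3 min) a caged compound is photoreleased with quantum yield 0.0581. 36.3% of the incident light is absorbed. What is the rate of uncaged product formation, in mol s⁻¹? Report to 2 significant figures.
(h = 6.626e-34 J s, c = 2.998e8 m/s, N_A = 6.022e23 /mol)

4.2e-9 mol s⁻¹

Photon energy at 407 nm: hc/λ = (6.626e-34)(2.998e8)/(407e-9) = 4.881e-19 J.
Energy delivered: (29.9 W m⁻²)(19.5e-4 m²)(3258 s) = 190.0 J.
Photons incident: 190.0 / 4.881e-19 = 3.893e20, i.e. 3.893e20/6.022e23 = 6.465e-4 mol.
Photons absorbed: 0.363 × 6.465e-4 = 2.347e-4 mol.
Product formed: 0.0581 × 2.347e-4 = 1.364e-5 mol.
Rate: 1.364e-5 / 3258 s = 4.2e-9 mol s⁻¹.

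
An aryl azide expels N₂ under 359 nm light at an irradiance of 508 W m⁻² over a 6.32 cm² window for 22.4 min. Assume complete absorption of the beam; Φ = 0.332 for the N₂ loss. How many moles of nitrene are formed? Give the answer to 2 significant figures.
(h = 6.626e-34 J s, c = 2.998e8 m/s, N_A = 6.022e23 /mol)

Photon energy at 359 nm: hc/λ = (6.626e-34)(2.998e8)/(359e-9) = 5.533e-19 J.
Energy delivered: (508 W m⁻²)(6.32e-4 m²)(1344 s) = 431.5 J.
Photons incident: 431.5 / 5.533e-19 = 7.799e20, i.e. 7.799e20/6.022e23 = 0.001295 mol.
Product: Φ × n_abs = 0.332 × 0.001295 = 4.299e-4 mol.

4.3e-4 mol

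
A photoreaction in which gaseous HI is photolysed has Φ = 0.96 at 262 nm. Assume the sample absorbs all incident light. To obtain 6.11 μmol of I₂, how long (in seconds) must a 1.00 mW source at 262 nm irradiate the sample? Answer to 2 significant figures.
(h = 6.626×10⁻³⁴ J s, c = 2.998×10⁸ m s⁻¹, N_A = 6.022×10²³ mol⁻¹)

Product: 6.11 μmol = 6.11×10⁻⁶ mol.
Photons that must be absorbed: 6.11×10⁻⁶ / 0.96 = 6.365×10⁻⁶ mol.
Photon energy: hc/λ = 7.582×10⁻¹⁹ J; per mole, 4.566×10⁵ J mol⁻¹.
Energy required: 6.365×10⁻⁶ × 4.566×10⁵ = 2.906 J.
Time: 2.906 J / 0.001 W = 2900 s.

t ≈ 2900 s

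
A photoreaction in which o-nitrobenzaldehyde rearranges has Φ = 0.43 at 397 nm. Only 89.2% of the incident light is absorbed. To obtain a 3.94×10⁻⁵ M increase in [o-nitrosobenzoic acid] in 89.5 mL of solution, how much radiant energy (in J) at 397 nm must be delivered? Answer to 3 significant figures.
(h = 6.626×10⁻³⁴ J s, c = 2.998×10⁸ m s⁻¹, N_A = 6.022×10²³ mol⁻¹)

Product: (3.94×10⁻⁵ M)(0.0895 L) = 3.526×10⁻⁶ mol.
Photons that must be absorbed: 3.526×10⁻⁶ / 0.43 = 8.200×10⁻⁶ mol.
Incident photons needed: 8.200×10⁻⁶ / 0.892 = 9.193×10⁻⁶ mol.
Photon energy: hc/λ = 5.004×10⁻¹⁹ J; per mole, 3.013×10⁵ J mol⁻¹.
Energy required: 9.193×10⁻⁶ × 3.013×10⁵ = 2.77 J.

2.77 J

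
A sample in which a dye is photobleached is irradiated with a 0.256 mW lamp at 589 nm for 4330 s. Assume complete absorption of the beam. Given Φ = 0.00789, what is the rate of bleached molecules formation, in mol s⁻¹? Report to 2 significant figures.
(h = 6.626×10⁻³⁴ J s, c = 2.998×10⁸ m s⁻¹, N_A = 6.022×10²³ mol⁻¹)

9.9×10⁻¹² mol s⁻¹

Photon energy at 589 nm: hc/λ = (6.626×10⁻³⁴)(2.998×10⁸)/(589×10⁻⁹) = 3.373×10⁻¹⁹ J.
Energy delivered: (0.256 mW)(4330 s) = 1.108 J.
Photons incident: 1.108 / 3.373×10⁻¹⁹ = 3.285×10¹⁸, i.e. 3.285×10¹⁸/6.022×10²³ = 5.455×10⁻⁶ mol.
Product formed: 0.00789 × 5.455×10⁻⁶ = 4.304×10⁻⁸ mol.
Rate: 4.304×10⁻⁸ / 4330 s = 9.9×10⁻¹² mol s⁻¹.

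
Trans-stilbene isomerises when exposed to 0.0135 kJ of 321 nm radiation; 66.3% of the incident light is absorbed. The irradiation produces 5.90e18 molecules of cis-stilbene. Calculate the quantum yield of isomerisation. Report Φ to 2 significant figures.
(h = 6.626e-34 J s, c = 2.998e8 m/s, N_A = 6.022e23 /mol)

Φ = 0.41

Product: 5.90e18 / 6.022e23 = 9.797e-6 mol.
Photon energy at 321 nm: hc/λ = (6.626e-34)(2.998e8)/(321e-9) = 6.188e-19 J.
Incident energy: 0.0135 kJ = 13.5 J.
Photons incident: 13.5 / 6.188e-19 = 2.182e19, i.e. 2.182e19/6.022e23 = 3.623e-5 mol.
Photons absorbed: 0.663 × 3.623e-5 = 2.402e-5 mol.
Φ = 9.797e-6 mol / 2.402e-5 mol photons = 0.41.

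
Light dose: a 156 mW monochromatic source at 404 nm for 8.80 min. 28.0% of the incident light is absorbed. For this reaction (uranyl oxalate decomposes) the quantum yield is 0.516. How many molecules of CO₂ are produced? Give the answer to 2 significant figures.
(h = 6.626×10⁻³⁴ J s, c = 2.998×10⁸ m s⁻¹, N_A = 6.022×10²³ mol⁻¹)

Photon energy at 404 nm: hc/λ = (6.626×10⁻³⁴)(2.998×10⁸)/(404×10⁻⁹) = 4.917×10⁻¹⁹ J.
Energy delivered: (156 mW)(528 s) = 82.37 J.
Photons incident: 82.37 / 4.917×10⁻¹⁹ = 1.675×10²⁰, i.e. 1.675×10²⁰/6.022×10²³ = 2.781×10⁻⁴ mol.
Photons absorbed: 0.280 × 2.781×10⁻⁴ = 7.787×10⁻⁵ mol.
Product: Φ × n_abs = 0.516 × 7.787×10⁻⁵ = 4.018×10⁻⁵ mol.
As a count: 4.018×10⁻⁵ × 6.022×10²³ = 2.4×10¹⁹.

2.4×10¹⁹ molecules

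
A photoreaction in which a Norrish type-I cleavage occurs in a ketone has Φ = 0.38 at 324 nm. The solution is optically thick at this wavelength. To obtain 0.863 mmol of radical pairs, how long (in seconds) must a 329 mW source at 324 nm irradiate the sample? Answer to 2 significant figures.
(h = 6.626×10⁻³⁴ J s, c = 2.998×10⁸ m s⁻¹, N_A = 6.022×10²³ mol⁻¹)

Product: 0.863 mmol = 8.63×10⁻⁴ mol.
Photons that must be absorbed: 8.63×10⁻⁴ / 0.38 = 0.002271 mol.
Photon energy: hc/λ = 6.131×10⁻¹⁹ J; per mole, 3.692×10⁵ J mol⁻¹.
Energy required: 0.002271 × 3.692×10⁵ = 838.5 J.
Time: 838.5 J / 0.329 W = 2500 s.

t ≈ 2500 s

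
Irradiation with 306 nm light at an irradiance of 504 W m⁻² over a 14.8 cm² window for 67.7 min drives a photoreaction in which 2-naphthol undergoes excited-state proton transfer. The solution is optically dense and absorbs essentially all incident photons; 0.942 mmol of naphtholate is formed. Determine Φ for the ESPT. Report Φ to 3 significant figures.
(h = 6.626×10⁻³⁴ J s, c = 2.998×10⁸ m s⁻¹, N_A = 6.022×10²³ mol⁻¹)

Product: 0.942 mmol = 9.42×10⁻⁴ mol.
Photon energy at 306 nm: hc/λ = (6.626×10⁻³⁴)(2.998×10⁸)/(306×10⁻⁹) = 6.492×10⁻¹⁹ J.
Energy delivered: (504 W m⁻²)(14.8×10⁻⁴ m²)(4062 s) = 3030 J.
Photons incident: 3030 / 6.492×10⁻¹⁹ = 4.667×10²¹, i.e. 4.667×10²¹/6.022×10²³ = 0.007750 mol.
Φ = 9.42×10⁻⁴ mol / 0.007750 mol photons = 0.122.

Φ = 0.122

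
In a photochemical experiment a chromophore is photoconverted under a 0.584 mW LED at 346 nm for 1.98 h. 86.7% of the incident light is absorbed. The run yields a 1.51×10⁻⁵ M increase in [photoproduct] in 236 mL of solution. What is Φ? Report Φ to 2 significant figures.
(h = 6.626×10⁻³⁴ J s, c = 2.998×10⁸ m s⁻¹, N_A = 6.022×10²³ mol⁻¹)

Φ = 0.34

Product: (1.51×10⁻⁵ M)(0.236 L) = 3.564×10⁻⁶ mol.
Photon energy at 346 nm: hc/λ = (6.626×10⁻³⁴)(2.998×10⁸)/(346×10⁻⁹) = 5.741×10⁻¹⁹ J.
Energy delivered: (0.584 mW)(7128 s) = 4.163 J.
Photons incident: 4.163 / 5.741×10⁻¹⁹ = 7.251×10¹⁸, i.e. 7.251×10¹⁸/6.022×10²³ = 1.204×10⁻⁵ mol.
Photons absorbed: 0.867 × 1.204×10⁻⁵ = 1.044×10⁻⁵ mol.
Φ = 3.564×10⁻⁶ mol / 1.044×10⁻⁵ mol photons = 0.34.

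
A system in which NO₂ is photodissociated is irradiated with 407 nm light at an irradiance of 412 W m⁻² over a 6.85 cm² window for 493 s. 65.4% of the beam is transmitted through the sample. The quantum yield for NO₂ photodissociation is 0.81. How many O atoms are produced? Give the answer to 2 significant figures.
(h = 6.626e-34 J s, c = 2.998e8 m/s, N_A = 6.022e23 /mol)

Photon energy at 407 nm: hc/λ = (6.626e-34)(2.998e8)/(407e-9) = 4.881e-19 J.
Energy delivered: (412 W m⁻²)(6.85e-4 m²)(493 s) = 139.1 J.
Photons incident: 139.1 / 4.881e-19 = 2.850e20, i.e. 2.850e20/6.022e23 = 4.733e-4 mol.
Fraction absorbed: 1 − 65.4/100 = 0.3460.
Photons absorbed: 0.3460 × 4.733e-4 = 1.638e-4 mol.
Product: Φ × n_abs = 0.81 × 1.638e-4 = 1.327e-4 mol.
As a count: 1.327e-4 × 6.022e23 = 8.0e19.

8.0e19 atoms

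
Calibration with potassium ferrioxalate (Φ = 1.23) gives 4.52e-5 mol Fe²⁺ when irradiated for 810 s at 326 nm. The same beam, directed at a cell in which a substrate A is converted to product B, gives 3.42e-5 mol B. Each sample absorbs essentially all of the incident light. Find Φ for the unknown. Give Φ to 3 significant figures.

Φ = 0.931

Photons absorbed by the actinometer: 4.52e-5 / 1.23 = 3.675e-5 mol.
Φ(unknown) = 3.42e-5 / 3.675e-5 = 0.931.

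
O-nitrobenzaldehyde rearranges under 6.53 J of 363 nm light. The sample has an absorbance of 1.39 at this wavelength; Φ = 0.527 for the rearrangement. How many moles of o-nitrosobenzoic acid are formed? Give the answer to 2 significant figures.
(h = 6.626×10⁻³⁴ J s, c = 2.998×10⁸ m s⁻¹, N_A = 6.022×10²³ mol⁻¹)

Photon energy at 363 nm: hc/λ = (6.626×10⁻³⁴)(2.998×10⁸)/(363×10⁻⁹) = 5.472×10⁻¹⁹ J.
Photons incident: 6.53 / 5.472×10⁻¹⁹ = 1.193×10¹⁹, i.e. 1.193×10¹⁹/6.022×10²³ = 1.981×10⁻⁵ mol.
Fraction absorbed: 1 − 10^(−1.39) = 0.9593.
Photons absorbed: 0.9593 × 1.981×10⁻⁵ = 1.900×10⁻⁵ mol.
Product: Φ × n_abs = 0.527 × 1.900×10⁻⁵ = 1.001×10⁻⁵ mol.

1.0×10⁻⁵ mol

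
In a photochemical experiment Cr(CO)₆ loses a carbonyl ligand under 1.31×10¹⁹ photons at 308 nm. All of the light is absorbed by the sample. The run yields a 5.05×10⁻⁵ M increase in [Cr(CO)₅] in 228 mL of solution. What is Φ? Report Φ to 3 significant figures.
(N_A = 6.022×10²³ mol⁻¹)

Φ = 0.529

Product: (5.05×10⁻⁵ M)(0.228 L) = 1.151×10⁻⁵ mol.
Moles of photons: 1.31×10¹⁹ / 6.022×10²³ = 2.175×10⁻⁵ mol.
Φ = 1.151×10⁻⁵ mol / 2.175×10⁻⁵ mol photons = 0.529.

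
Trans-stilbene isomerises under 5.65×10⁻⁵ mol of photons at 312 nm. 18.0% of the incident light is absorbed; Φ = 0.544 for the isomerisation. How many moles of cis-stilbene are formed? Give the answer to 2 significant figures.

Photons absorbed: 0.180 × 5.65×10⁻⁵ = 1.017×10⁻⁵ mol.
Product: Φ × n_abs = 0.544 × 1.017×10⁻⁵ = 5.532×10⁻⁶ mol.

5.5×10⁻⁶ mol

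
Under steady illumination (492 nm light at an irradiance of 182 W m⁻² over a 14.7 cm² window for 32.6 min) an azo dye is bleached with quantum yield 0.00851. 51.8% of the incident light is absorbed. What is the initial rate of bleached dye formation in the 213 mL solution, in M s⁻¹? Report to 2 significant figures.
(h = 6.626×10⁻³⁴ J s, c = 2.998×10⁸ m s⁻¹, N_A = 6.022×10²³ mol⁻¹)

Photon energy at 492 nm: hc/λ = (6.626×10⁻³⁴)(2.998×10⁸)/(492×10⁻⁹) = 4.038×10⁻¹⁹ J.
Energy delivered: (182 W m⁻²)(14.7×10⁻⁴ m²)(1956 s) = 523.3 J.
Photons incident: 523.3 / 4.038×10⁻¹⁹ = 1.296×10²¹, i.e. 1.296×10²¹/6.022×10²³ = 0.002152 mol.
Photons absorbed: 0.518 × 0.002152 = 0.001115 mol.
Product formed: 0.00851 × 0.001115 = 9.489×10⁻⁶ mol.
Rate: 9.489×10⁻⁶ mol / (1956 s × 0.213 L) = 2.3×10⁻⁸ M s⁻¹.

2.3×10⁻⁸ M s⁻¹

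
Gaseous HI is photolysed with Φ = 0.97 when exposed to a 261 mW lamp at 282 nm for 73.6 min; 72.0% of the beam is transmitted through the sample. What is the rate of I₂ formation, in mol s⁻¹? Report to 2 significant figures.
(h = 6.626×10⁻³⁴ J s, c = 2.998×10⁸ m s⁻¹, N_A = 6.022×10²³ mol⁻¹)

Photon energy at 282 nm: hc/λ = (6.626×10⁻³⁴)(2.998×10⁸)/(282×10⁻⁹) = 7.044×10⁻¹⁹ J.
Energy delivered: (261 mW)(4416 s) = 1153 J.
Photons incident: 1153 / 7.044×10⁻¹⁹ = 1.637×10²¹, i.e. 1.637×10²¹/6.022×10²³ = 0.002718 mol.
Fraction absorbed: 1 − 72.0/100 = 0.2800.
Photons absorbed: 0.2800 × 0.002718 = 7.610×10⁻⁴ mol.
Product formed: 0.97 × 7.610×10⁻⁴ = 7.382×10⁻⁴ mol.
Rate: 7.382×10⁻⁴ / 4416 s = 1.7×10⁻⁷ mol s⁻¹.

1.7×10⁻⁷ mol s⁻¹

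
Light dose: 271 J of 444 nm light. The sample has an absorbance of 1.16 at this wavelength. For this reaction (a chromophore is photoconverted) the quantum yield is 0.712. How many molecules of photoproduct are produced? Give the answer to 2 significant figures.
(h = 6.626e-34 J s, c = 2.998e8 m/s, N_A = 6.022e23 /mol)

4.0e20 molecules

Photon energy at 444 nm: hc/λ = (6.626e-34)(2.998e8)/(444e-9) = 4.474e-19 J.
Photons incident: 271 / 4.474e-19 = 6.057e20, i.e. 6.057e20/6.022e23 = 0.001006 mol.
Fraction absorbed: 1 − 10^(−1.16) = 0.9308.
Photons absorbed: 0.9308 × 0.001006 = 9.364e-4 mol.
Product: Φ × n_abs = 0.712 × 9.364e-4 = 6.667e-4 mol.
As a count: 6.667e-4 × 6.022e23 = 4.0e20.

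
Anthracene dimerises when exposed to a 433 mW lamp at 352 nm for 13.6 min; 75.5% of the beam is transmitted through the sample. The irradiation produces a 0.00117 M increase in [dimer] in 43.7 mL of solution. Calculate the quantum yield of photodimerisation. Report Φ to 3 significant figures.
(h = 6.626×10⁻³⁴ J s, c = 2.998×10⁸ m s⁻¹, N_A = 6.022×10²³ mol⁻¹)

Φ = 0.201

Product: (0.00117 M)(0.0437 L) = 5.113×10⁻⁵ mol.
Photon energy at 352 nm: hc/λ = (6.626×10⁻³⁴)(2.998×10⁸)/(352×10⁻⁹) = 5.643×10⁻¹⁹ J.
Energy delivered: (433 mW)(816 s) = 353.3 J.
Photons incident: 353.3 / 5.643×10⁻¹⁹ = 6.261×10²⁰, i.e. 6.261×10²⁰/6.022×10²³ = 0.001040 mol.
Fraction absorbed: 1 − 75.5/100 = 0.2450.
Photons absorbed: 0.2450 × 0.001040 = 2.548×10⁻⁴ mol.
Φ = 5.113×10⁻⁵ mol / 2.548×10⁻⁴ mol photons = 0.201.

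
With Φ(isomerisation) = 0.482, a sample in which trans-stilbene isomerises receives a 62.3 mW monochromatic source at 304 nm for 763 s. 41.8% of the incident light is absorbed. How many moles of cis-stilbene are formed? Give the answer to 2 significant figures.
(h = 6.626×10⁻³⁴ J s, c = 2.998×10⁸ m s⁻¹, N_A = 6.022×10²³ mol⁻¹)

Photon energy at 304 nm: hc/λ = (6.626×10⁻³⁴)(2.998×10⁸)/(304×10⁻⁹) = 6.534×10⁻¹⁹ J.
Energy delivered: (62.3 mW)(763 s) = 47.53 J.
Photons incident: 47.53 / 6.534×10⁻¹⁹ = 7.274×10¹⁹, i.e. 7.274×10¹⁹/6.022×10²³ = 1.208×10⁻⁴ mol.
Photons absorbed: 0.418 × 1.208×10⁻⁴ = 5.049×10⁻⁵ mol.
Product: Φ × n_abs = 0.482 × 5.049×10⁻⁵ = 2.434×10⁻⁵ mol.

2.4×10⁻⁵ mol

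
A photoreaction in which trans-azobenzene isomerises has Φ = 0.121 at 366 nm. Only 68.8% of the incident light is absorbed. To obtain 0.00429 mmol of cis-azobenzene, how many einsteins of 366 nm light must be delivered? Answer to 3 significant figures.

5.15×10⁻⁵ einstein

Product: 0.00429 mmol = 4.29×10⁻⁶ mol.
Photons that must be absorbed: 4.29×10⁻⁶ / 0.121 = 3.545×10⁻⁵ mol.
Incident photons needed: 3.545×10⁻⁵ / 0.688 = 5.153×10⁻⁵ mol.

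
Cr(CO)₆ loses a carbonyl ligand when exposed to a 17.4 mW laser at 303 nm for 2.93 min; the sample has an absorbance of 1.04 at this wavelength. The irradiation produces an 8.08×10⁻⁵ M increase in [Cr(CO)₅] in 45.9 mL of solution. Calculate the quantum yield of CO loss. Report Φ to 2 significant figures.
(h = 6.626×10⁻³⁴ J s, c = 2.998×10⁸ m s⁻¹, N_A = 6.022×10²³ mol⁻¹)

Φ = 0.53

Product: (8.08×10⁻⁵ M)(0.0459 L) = 3.709×10⁻⁶ mol.
Photon energy at 303 nm: hc/λ = (6.626×10⁻³⁴)(2.998×10⁸)/(303×10⁻⁹) = 6.556×10⁻¹⁹ J.
Energy delivered: (17.4 mW)(175.8 s) = 3.059 J.
Photons incident: 3.059 / 6.556×10⁻¹⁹ = 4.666×10¹⁸, i.e. 4.666×10¹⁸/6.022×10²³ = 7.748×10⁻⁶ mol.
Fraction absorbed: 1 − 10^(−1.04) = 0.9088.
Photons absorbed: 0.9088 × 7.748×10⁻⁶ = 7.041×10⁻⁶ mol.
Φ = 3.709×10⁻⁶ mol / 7.041×10⁻⁶ mol photons = 0.53.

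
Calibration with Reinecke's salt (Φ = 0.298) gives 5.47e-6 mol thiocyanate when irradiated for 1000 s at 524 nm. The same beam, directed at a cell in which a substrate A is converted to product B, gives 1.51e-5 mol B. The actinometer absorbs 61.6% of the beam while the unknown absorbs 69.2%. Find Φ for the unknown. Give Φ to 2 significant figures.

Φ = 0.73

Photons absorbed by the actinometer: 5.47e-6 / 0.298 = 1.836e-5 mol.
Incident flux: 1.836e-5 / 0.616 = 2.981e-5 einstein.
Absorbed by unknown: 0.692 × 2.981e-5 = 2.063e-5 mol.
Φ(unknown) = 1.51e-5 / 2.063e-5 = 0.73.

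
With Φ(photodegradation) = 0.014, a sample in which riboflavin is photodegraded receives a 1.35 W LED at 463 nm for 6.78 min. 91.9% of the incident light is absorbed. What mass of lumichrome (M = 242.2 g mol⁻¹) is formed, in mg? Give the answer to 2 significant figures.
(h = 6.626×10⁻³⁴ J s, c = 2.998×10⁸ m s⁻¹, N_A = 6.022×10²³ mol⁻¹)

6.6 mg

Photon energy at 463 nm: hc/λ = (6.626×10⁻³⁴)(2.998×10⁸)/(463×10⁻⁹) = 4.290×10⁻¹⁹ J.
Energy delivered: (1.35 W)(406.8 s) = 549.2 J.
Photons incident: 549.2 / 4.290×10⁻¹⁹ = 1.280×10²¹, i.e. 1.280×10²¹/6.022×10²³ = 0.002126 mol.
Photons absorbed: 0.919 × 0.002126 = 0.001954 mol.
Product: Φ × n_abs = 0.014 × 0.001954 = 2.736×10⁻⁵ mol.
Mass: 2.736×10⁻⁵ × 242.2 = 0.006627 g = 6.6 mg.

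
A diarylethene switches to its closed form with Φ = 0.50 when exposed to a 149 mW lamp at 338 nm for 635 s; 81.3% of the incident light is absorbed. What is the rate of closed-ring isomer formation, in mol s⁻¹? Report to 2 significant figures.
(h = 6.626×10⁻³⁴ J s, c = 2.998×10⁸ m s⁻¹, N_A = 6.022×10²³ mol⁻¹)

1.7×10⁻⁷ mol s⁻¹

Photon energy at 338 nm: hc/λ = (6.626×10⁻³⁴)(2.998×10⁸)/(338×10⁻⁹) = 5.877×10⁻¹⁹ J.
Energy delivered: (149 mW)(635 s) = 94.62 J.
Photons incident: 94.62 / 5.877×10⁻¹⁹ = 1.610×10²⁰, i.e. 1.610×10²⁰/6.022×10²³ = 2.674×10⁻⁴ mol.
Photons absorbed: 0.813 × 2.674×10⁻⁴ = 2.174×10⁻⁴ mol.
Product formed: 0.50 × 2.174×10⁻⁴ = 1.087×10⁻⁴ mol.
Rate: 1.087×10⁻⁴ / 635 s = 1.7×10⁻⁷ mol s⁻¹.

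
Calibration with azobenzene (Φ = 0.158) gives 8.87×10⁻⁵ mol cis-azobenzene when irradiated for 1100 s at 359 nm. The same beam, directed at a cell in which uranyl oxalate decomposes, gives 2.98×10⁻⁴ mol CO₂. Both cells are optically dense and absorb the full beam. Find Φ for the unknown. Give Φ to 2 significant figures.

Photons absorbed by the actinometer: 8.87×10⁻⁵ / 0.158 = 5.614×10⁻⁴ mol.
Φ(unknown) = 2.98×10⁻⁴ / 5.614×10⁻⁴ = 0.53.

Φ = 0.53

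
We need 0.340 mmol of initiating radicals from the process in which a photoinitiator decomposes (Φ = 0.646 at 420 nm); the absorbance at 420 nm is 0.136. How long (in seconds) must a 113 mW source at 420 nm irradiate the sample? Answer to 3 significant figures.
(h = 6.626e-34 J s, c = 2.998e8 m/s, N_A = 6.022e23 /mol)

t ≈ 4930 s

Product: 0.340 mmol = 3.40e-4 mol.
Photons that must be absorbed: 3.40e-4 / 0.646 = 5.263e-4 mol.
Fraction absorbed: 1 − 10^(−0.136) = 0.2689.
Incident photons needed: 5.263e-4 / 0.2689 = 0.001957 mol.
Photon energy: hc/λ = 4.730e-19 J; per mole, 2.848e5 J mol⁻¹.
Energy required: 0.001957 × 2.848e5 = 557.4 J.
Time: 557.4 J / 0.113 W = 4930 s.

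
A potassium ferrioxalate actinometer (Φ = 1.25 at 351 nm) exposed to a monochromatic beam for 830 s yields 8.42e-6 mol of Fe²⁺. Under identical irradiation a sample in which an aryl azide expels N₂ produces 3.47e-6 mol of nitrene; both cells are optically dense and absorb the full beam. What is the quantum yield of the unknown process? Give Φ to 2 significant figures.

Photons absorbed by the actinometer: 8.42e-6 / 1.25 = 6.736e-6 mol.
Φ(unknown) = 3.47e-6 / 6.736e-6 = 0.52.

Φ = 0.52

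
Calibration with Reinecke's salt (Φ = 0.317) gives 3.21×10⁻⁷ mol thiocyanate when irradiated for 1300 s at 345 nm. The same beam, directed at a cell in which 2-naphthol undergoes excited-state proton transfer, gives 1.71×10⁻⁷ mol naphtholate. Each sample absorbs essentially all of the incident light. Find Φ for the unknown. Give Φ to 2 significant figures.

Photons absorbed by the actinometer: 3.21×10⁻⁷ / 0.317 = 1.013×10⁻⁶ mol.
Φ(unknown) = 1.71×10⁻⁷ / 1.013×10⁻⁶ = 0.17.

Φ = 0.17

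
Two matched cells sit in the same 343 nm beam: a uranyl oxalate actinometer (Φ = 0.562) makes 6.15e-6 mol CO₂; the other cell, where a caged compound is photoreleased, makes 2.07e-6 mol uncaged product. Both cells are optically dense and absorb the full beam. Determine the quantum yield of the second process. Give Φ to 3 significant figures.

Φ = 0.189

Photons absorbed by the actinometer: 6.15e-6 / 0.562 = 1.094e-5 mol.
Φ(unknown) = 2.07e-6 / 1.094e-5 = 0.189.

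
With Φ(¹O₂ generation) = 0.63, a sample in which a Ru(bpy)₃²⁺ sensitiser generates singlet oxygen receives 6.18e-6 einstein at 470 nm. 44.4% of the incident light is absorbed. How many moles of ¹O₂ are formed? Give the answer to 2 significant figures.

Photons absorbed: 0.444 × 6.18e-6 = 2.744e-6 mol.
Product: Φ × n_abs = 0.63 × 2.744e-6 = 1.729e-6 mol.

1.7e-6 mol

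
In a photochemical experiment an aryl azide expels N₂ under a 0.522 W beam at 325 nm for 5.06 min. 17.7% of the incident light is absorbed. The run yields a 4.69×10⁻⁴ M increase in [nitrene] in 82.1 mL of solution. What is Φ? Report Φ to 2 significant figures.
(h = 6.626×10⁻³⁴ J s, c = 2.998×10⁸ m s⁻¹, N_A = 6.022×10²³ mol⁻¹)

Product: (4.69×10⁻⁴ M)(0.0821 L) = 3.850×10⁻⁵ mol.
Photon energy at 325 nm: hc/λ = (6.626×10⁻³⁴)(2.998×10⁸)/(325×10⁻⁹) = 6.112×10⁻¹⁹ J.
Energy delivered: (0.522 W)(303.6 s) = 158.5 J.
Photons incident: 158.5 / 6.112×10⁻¹⁹ = 2.593×10²⁰, i.e. 2.593×10²⁰/6.022×10²³ = 4.306×10⁻⁴ mol.
Photons absorbed: 0.177 × 4.306×10⁻⁴ = 7.622×10⁻⁵ mol.
Φ = 3.850×10⁻⁵ mol / 7.622×10⁻⁵ mol photons = 0.51.

Φ = 0.51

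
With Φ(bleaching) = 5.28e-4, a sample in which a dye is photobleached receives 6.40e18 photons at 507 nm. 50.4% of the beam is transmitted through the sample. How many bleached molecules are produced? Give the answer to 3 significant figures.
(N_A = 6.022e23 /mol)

Moles of photons: 6.40e18 / 6.022e23 = 1.063e-5 mol.
Fraction absorbed: 1 − 50.4/100 = 0.4960.
Photons absorbed: 0.4960 × 1.063e-5 = 5.272e-6 mol.
Product: Φ × n_abs = 5.28e-4 × 5.272e-6 = 2.784e-9 mol.
As a count: 2.784e-9 × 6.022e23 = 1.68e15.

1.68e15 bleached molecules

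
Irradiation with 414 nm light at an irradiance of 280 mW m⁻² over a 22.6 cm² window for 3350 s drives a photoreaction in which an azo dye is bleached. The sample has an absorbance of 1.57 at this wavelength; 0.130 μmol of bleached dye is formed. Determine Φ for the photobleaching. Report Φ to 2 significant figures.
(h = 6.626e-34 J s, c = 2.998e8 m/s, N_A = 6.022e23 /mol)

Φ = 0.018

Product: 0.130 μmol = 1.30e-7 mol.
Photon energy at 414 nm: hc/λ = (6.626e-34)(2.998e8)/(414e-9) = 4.798e-19 J.
Energy delivered: (280 mW m⁻²)(22.6e-4 m²)(3350 s) = 2.120 J.
Photons incident: 2.120 / 4.798e-19 = 4.419e18, i.e. 4.419e18/6.022e23 = 7.338e-6 mol.
Fraction absorbed: 1 − 10^(−1.57) = 0.9731.
Photons absorbed: 0.9731 × 7.338e-6 = 7.141e-6 mol.
Φ = 1.30e-7 mol / 7.141e-6 mol photons = 0.018.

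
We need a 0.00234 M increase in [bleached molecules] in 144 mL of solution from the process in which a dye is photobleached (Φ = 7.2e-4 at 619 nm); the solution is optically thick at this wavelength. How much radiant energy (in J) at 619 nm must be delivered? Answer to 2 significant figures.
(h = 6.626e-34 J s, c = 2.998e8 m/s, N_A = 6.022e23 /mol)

9.0e4 J

Product: (0.00234 M)(0.144 L) = 3.370e-4 mol.
Photons that must be absorbed: 3.370e-4 / 7.2e-4 = 0.4681 mol.
Photon energy: hc/λ = 3.209e-19 J; per mole, 1.932e5 J mol⁻¹.
Energy required: 0.4681 × 1.932e5 = 9.0e4 J.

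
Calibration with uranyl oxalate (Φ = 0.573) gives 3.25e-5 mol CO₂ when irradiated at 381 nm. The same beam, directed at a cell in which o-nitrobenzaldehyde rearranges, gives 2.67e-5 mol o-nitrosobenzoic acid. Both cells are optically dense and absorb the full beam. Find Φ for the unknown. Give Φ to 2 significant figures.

Photons absorbed by the actinometer: 3.25e-5 / 0.573 = 5.672e-5 mol.
Φ(unknown) = 2.67e-5 / 5.672e-5 = 0.47.

Φ = 0.47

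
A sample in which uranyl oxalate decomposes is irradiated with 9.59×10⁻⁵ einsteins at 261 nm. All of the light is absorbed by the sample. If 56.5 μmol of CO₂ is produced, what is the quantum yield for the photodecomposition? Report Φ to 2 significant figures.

Φ = 0.59

Product: 56.5 μmol = 5.65×10⁻⁵ mol.
Φ = 5.65×10⁻⁵ mol / 9.59×10⁻⁵ mol photons = 0.59.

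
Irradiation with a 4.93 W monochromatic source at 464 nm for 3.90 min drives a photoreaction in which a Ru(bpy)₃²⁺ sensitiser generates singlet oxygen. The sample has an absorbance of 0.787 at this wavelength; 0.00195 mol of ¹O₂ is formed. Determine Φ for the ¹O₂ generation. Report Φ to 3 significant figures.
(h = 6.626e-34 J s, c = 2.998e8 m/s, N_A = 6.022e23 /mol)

Φ = 0.521

Photon energy at 464 nm: hc/λ = (6.626e-34)(2.998e8)/(464e-9) = 4.281e-19 J.
Energy delivered: (4.93 W)(234 s) = 1154 J.
Photons incident: 1154 / 4.281e-19 = 2.696e21, i.e. 2.696e21/6.022e23 = 0.004477 mol.
Fraction absorbed: 1 − 10^(−0.787) = 0.8367.
Photons absorbed: 0.8367 × 0.004477 = 0.003746 mol.
Φ = 0.00195 mol / 0.003746 mol photons = 0.521.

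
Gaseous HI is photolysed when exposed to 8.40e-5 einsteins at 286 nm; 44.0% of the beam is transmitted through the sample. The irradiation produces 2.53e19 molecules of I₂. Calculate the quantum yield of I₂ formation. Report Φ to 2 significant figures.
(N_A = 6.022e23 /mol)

Φ = 0.89

Product: 2.53e19 / 6.022e23 = 4.201e-5 mol.
Fraction absorbed: 1 − 44.0/100 = 0.5600.
Photons absorbed: 0.5600 × 8.40e-5 = 4.704e-5 mol.
Φ = 4.201e-5 mol / 4.704e-5 mol photons = 0.89.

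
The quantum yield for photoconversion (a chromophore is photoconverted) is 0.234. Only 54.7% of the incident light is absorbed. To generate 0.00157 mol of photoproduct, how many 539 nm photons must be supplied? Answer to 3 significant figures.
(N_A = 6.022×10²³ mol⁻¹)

Photons that must be absorbed: 0.00157 / 0.234 = 0.006709 mol.
Incident photons needed: 0.006709 / 0.547 = 0.01227 mol.
Photon count: 0.01227 × 6.022×10²³ = 7.39×10²¹.

7.39×10²¹ photons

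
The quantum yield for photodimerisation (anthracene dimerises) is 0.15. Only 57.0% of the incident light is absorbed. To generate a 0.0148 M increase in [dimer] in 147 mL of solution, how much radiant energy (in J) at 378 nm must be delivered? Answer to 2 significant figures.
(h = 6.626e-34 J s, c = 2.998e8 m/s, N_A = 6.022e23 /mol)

8100 J

Product: (0.0148 M)(0.147 L) = 0.002176 mol.
Photons that must be absorbed: 0.002176 / 0.15 = 0.01451 mol.
Incident photons needed: 0.01451 / 0.570 = 0.02546 mol.
Photon energy: hc/λ = 5.255e-19 J; per mole, 3.165e5 J mol⁻¹.
Energy required: 0.02546 × 3.165e5 = 8100 J.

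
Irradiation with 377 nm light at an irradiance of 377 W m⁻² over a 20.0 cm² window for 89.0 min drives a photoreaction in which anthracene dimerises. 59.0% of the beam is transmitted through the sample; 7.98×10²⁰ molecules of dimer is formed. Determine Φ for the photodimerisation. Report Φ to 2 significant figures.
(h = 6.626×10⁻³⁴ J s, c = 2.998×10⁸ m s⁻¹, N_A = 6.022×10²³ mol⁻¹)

Product: 7.98×10²⁰ / 6.022×10²³ = 0.001325 mol.
Photon energy at 377 nm: hc/λ = (6.626×10⁻³⁴)(2.998×10⁸)/(377×10⁻⁹) = 5.269×10⁻¹⁹ J.
Energy delivered: (377 W m⁻²)(20.0×10⁻⁴ m²)(5340 s) = 4026 J.
Photons incident: 4026 / 5.269×10⁻¹⁹ = 7.641×10²¹, i.e. 7.641×10²¹/6.022×10²³ = 0.01269 mol.
Fraction absorbed: 1 − 59.0/100 = 0.4100.
Photons absorbed: 0.4100 × 0.01269 = 0.005203 mol.
Φ = 0.001325 mol / 0.005203 mol photons = 0.25.

Φ = 0.25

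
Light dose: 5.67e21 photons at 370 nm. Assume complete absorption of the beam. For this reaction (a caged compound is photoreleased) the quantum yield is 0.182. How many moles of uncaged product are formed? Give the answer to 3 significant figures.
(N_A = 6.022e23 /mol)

0.00171 mol

Moles of photons: 5.67e21 / 6.022e23 = 0.009415 mol.
Product: Φ × n_abs = 0.182 × 0.009415 = 0.001714 mol.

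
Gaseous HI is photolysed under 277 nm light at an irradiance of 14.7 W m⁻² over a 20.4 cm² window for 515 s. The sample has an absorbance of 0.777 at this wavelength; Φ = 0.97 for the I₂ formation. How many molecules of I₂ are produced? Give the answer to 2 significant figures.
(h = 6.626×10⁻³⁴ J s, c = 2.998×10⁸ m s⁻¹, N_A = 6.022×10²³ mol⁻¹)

1.7×10¹⁹ molecules

Photon energy at 277 nm: hc/λ = (6.626×10⁻³⁴)(2.998×10⁸)/(277×10⁻⁹) = 7.171×10⁻¹⁹ J.
Energy delivered: (14.7 W m⁻²)(20.4×10⁻⁴ m²)(515 s) = 15.44 J.
Photons incident: 15.44 / 7.171×10⁻¹⁹ = 2.153×10¹⁹, i.e. 2.153×10¹⁹/6.022×10²³ = 3.575×10⁻⁵ mol.
Fraction absorbed: 1 − 10^(−0.777) = 0.8329.
Photons absorbed: 0.8329 × 3.575×10⁻⁵ = 2.978×10⁻⁵ mol.
Product: Φ × n_abs = 0.97 × 2.978×10⁻⁵ = 2.889×10⁻⁵ mol.
As a count: 2.889×10⁻⁵ × 6.022×10²³ = 1.7×10¹⁹.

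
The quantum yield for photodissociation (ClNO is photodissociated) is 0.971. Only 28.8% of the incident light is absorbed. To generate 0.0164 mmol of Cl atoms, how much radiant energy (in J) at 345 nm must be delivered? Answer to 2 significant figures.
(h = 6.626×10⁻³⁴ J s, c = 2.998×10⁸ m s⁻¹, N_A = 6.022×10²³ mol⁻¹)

Product: 0.0164 mmol = 1.64×10⁻⁵ mol.
Photons that must be absorbed: 1.64×10⁻⁵ / 0.971 = 1.689×10⁻⁵ mol.
Incident photons needed: 1.689×10⁻⁵ / 0.288 = 5.865×10⁻⁵ mol.
Photon energy: hc/λ = 5.758×10⁻¹⁹ J; per mole, 3.467×10⁵ J mol⁻¹.
Energy required: 5.865×10⁻⁵ × 3.467×10⁵ = 20 J.

20 J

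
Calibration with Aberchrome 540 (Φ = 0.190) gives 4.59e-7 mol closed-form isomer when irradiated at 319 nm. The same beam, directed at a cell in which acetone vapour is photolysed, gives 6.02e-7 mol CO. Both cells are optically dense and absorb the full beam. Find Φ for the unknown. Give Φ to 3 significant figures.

Photons absorbed by the actinometer: 4.59e-7 / 0.190 = 2.416e-6 mol.
Φ(unknown) = 6.02e-7 / 2.416e-6 = 0.249.

Φ = 0.249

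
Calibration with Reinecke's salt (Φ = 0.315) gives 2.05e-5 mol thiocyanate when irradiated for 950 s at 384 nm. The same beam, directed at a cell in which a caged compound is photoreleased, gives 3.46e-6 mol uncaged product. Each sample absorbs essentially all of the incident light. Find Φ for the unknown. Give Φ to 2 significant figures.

Photons absorbed by the actinometer: 2.05e-5 / 0.315 = 6.508e-5 mol.
Φ(unknown) = 3.46e-6 / 6.508e-5 = 0.053.

Φ = 0.053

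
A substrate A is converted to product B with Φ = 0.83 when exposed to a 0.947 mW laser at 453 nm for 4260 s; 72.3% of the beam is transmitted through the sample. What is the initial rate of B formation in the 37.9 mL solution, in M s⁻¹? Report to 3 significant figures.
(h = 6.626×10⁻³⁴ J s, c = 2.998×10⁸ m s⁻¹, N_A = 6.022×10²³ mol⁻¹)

2.18×10⁻⁸ M s⁻¹

Photon energy at 453 nm: hc/λ = (6.626×10⁻³⁴)(2.998×10⁸)/(453×10⁻⁹) = 4.385×10⁻¹⁹ J.
Energy delivered: (0.947 mW)(4260 s) = 4.034 J.
Photons incident: 4.034 / 4.385×10⁻¹⁹ = 9.200×10¹⁸, i.e. 9.200×10¹⁸/6.022×10²³ = 1.528×10⁻⁵ mol.
Fraction absorbed: 1 − 72.3/100 = 0.2770.
Photons absorbed: 0.2770 × 1.528×10⁻⁵ = 4.233×10⁻⁶ mol.
Product formed: 0.83 × 4.233×10⁻⁶ = 3.513×10⁻⁶ mol.
Rate: 3.513×10⁻⁶ mol / (4260 s × 0.0379 L) = 2.18×10⁻⁸ M s⁻¹.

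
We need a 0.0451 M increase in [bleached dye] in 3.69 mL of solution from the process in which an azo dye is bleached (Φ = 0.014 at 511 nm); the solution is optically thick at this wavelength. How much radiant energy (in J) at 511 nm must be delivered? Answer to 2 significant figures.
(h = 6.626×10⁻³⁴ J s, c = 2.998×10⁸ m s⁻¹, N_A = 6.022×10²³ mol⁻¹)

Product: (0.0451 M)(0.00369 L) = 1.664×10⁻⁴ mol.
Photons that must be absorbed: 1.664×10⁻⁴ / 0.014 = 0.01189 mol.
Photon energy: hc/λ = 3.887×10⁻¹⁹ J; per mole, 2.341×10⁵ J mol⁻¹.
Energy required: 0.01189 × 2.341×10⁵ = 2800 J.

2800 J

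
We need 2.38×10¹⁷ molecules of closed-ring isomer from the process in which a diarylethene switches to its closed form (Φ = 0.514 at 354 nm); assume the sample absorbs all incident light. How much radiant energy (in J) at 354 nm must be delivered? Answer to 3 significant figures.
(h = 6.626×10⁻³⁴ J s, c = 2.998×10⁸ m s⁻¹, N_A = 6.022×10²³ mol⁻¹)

Product: 2.38×10¹⁷ / 6.022×10²³ = 3.952×10⁻⁷ mol.
Photons that must be absorbed: 3.952×10⁻⁷ / 0.514 = 7.689×10⁻⁷ mol.
Photon energy: hc/λ = 5.612×10⁻¹⁹ J; per mole, 3.380×10⁵ J mol⁻¹.
Energy required: 7.689×10⁻⁷ × 3.380×10⁵ = 0.260 J.

0.260 J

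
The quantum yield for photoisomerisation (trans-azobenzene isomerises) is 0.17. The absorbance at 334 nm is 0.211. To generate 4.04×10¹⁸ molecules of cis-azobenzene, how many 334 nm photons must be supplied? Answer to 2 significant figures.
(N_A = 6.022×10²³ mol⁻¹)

Product: 4.04×10¹⁸ / 6.022×10²³ = 6.709×10⁻⁶ mol.
Photons that must be absorbed: 6.709×10⁻⁶ / 0.17 = 3.946×10⁻⁵ mol.
Fraction absorbed: 1 − 10^(−0.211) = 0.3848.
Incident photons needed: 3.946×10⁻⁵ / 0.3848 = 1.025×10⁻⁴ mol.
Photon count: 1.025×10⁻⁴ × 6.022×10²³ = 6.2×10¹⁹.

6.2×10¹⁹ photons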